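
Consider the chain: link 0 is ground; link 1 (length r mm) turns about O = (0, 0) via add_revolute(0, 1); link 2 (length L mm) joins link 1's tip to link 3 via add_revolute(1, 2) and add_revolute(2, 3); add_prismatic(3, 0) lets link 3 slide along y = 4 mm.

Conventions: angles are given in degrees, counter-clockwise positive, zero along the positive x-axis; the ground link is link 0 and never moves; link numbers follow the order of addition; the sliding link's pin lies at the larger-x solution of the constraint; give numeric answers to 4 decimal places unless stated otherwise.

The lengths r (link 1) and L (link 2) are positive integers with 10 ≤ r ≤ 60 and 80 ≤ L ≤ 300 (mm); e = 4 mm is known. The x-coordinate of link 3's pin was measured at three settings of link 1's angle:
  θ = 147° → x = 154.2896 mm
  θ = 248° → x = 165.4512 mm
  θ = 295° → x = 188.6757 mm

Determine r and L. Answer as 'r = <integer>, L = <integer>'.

constraint per measurement: (x − r cos θ)² + (r sin θ − e)² = L²
subtracting the θ₁ and θ₂ equations cancels the r² and L² terms:
r = (x₁² − x₂²) / (2[(x₁cos θ₁ + e sin θ₁) − (x₂cos θ₂ + e sin θ₂)]) = 28.9998 → r = 29
L² = (x₁ − r cos θ₁)² + (r sin θ₁ − e)² = 32041.0169 → L = 179.0000 → L = 179
check at θ₃=295°: x = 188.6757 (printed 188.6757) ✓

r = 29, L = 179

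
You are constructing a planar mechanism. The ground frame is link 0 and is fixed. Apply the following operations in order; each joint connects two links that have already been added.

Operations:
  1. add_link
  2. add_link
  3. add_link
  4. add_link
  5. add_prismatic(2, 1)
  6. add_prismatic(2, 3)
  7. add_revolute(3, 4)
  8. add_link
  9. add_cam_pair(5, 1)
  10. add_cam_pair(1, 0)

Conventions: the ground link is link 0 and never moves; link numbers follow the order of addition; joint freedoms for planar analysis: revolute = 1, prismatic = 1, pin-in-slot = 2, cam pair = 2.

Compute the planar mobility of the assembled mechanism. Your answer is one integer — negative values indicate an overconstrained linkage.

link 0 = ground. State L|J1|J2 = 1|0|0
+link1  2|0|0
+link2  3|0|0
+link3  4|0|0
+link4  5|0|0
P(2,1) f=1→J1  5|1|0
P(2,3) f=1→J1  5|2|0
R(3,4) f=1→J1  5|3|0
+link5  6|3|0
C(5,1) f=2→J2  6|3|1
C(1,0) f=2→J2  6|3|2
M = 3(6−1)−2·3−2 = 15−6−2 = 7

M = 7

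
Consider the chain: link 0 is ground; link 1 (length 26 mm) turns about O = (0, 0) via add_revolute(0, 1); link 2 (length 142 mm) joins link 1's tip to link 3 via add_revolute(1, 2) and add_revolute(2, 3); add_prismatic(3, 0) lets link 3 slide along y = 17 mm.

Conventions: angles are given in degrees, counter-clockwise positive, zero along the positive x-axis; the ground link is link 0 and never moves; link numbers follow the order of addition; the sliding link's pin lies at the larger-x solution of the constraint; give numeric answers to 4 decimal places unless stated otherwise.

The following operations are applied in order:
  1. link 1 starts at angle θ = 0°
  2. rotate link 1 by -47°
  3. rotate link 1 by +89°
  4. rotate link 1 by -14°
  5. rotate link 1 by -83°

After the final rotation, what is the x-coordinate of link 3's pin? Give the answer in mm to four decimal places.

geometry: r = 26 mm, L = 142 mm, e = 17 mm; θ starts at 0°
rotate link 1 by -47°: θ ← 0° -47° = -47°
rotate link 1 by +89°: θ ← -47° +89° = 42°
rotate link 1 by -14°: θ ← 42° -14° = 28°
rotate link 1 by -83°: θ ← 28° -83° = -55°
crank pin P = (r cos θ, r sin θ) = (14.912987, -21.297953)
h = r sin θ − e = -21.297953 − 17 = -38.297953
x = r cos θ + √(L² − h²) = 14.912987 + 136.737949 = 151.650937

151.6509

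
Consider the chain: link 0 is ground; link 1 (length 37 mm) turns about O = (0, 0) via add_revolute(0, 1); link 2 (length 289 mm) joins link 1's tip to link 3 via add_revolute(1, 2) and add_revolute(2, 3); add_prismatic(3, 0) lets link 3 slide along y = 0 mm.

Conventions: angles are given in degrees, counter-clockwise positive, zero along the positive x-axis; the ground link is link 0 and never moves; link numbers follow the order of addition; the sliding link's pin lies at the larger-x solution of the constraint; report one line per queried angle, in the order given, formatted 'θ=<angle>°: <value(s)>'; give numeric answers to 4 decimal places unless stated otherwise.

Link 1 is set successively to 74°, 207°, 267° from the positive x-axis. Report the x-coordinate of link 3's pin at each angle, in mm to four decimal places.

geometry: r = 37 mm, L = 289 mm, e = 0 mm
θ=74°: crank pin P = (r cos θ, r sin θ) = (10.198582, 35.566683)
θ=74°: h = r sin θ − e = 35.566683 − 0 = 35.566683
θ=74°: x = r cos θ + √(L² − h²) = 10.198582 + 286.803088 = 297.001670
θ=207°: crank pin P = (r cos θ, r sin θ) = (-32.967241, -16.797648)
θ=207°: h = r sin θ − e = -16.797648 − 0 = -16.797648
θ=207°: x = r cos θ + √(L² − h²) = -32.967241 + 288.511419 = 255.544178
θ=267°: crank pin P = (r cos θ, r sin θ) = (-1.936430, -36.949293)
θ=267°: h = r sin θ − e = -36.949293 − 0 = -36.949293
θ=267°: x = r cos θ + √(L² − h²) = -1.936430 + 286.628243 = 284.691813

θ=74°: 297.0017
θ=207°: 255.5442
θ=267°: 284.6918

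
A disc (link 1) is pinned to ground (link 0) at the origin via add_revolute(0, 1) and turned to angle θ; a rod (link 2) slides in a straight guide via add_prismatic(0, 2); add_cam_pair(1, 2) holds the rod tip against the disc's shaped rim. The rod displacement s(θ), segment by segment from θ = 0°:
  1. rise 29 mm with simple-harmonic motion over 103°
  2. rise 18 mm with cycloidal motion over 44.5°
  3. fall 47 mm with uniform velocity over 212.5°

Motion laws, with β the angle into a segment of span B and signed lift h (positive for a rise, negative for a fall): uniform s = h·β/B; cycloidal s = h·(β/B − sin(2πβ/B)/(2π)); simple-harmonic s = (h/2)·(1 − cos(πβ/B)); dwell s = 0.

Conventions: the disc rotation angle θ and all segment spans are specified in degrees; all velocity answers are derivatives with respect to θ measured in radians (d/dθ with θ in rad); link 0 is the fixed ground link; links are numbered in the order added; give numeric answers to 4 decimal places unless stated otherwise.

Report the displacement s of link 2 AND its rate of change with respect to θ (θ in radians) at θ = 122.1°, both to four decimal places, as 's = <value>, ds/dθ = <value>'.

segment 1 (0° to 103°, simple-harmonic, h = 29) is passed completely: s = 0.0000 + (29) = 29.0000
θ = 122.1° falls in segment 2 (103° to 147.5°, cycloidal, h = 18): β = 122.1 − 103 = 19.1°, B = 44.5°; Δs = 18·(0.4292 − sin(2π·0.4292)/(2π)) = 6.4933; s = 29.0000 + 6.4933 = 35.4933
velocity in seg [103°–147.5°] (cycloidal), θ in radians: β = 19.1° = 0.3334 rad, B = 44.5° = 0.7767 rad; ds/dθ = (h/B)(1 − cos(2πβ/B)) = (18/0.7767)(1 − cos(2π·0.4292)) = 44.096910 mm/rad

s = 35.4933, ds/dθ = 44.0969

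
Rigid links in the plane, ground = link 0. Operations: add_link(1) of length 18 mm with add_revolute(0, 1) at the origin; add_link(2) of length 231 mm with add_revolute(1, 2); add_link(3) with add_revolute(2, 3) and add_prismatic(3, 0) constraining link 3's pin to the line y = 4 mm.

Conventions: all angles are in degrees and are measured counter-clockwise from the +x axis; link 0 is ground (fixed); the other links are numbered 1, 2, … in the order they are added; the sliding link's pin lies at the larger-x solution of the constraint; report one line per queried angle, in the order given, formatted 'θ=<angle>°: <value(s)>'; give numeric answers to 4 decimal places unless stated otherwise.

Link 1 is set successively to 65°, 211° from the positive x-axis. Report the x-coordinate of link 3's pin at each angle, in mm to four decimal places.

geometry: r = 18 mm, L = 231 mm, e = 4 mm
θ=65°: crank pin P = (r cos θ, r sin θ) = (7.607129, 16.313540)
θ=65°: h = r sin θ − e = 16.313540 − 4 = 12.313540
θ=65°: x = r cos θ + √(L² − h²) = 7.607129 + 230.671578 = 238.278706
θ=211°: crank pin P = (r cos θ, r sin θ) = (-15.429011, -9.270685)
θ=211°: h = r sin θ − e = -9.270685 − 4 = -13.270685
θ=211°: x = r cos θ + √(L² − h²) = -15.429011 + 230.618492 = 215.189481

θ=65°: 238.2787
θ=211°: 215.1895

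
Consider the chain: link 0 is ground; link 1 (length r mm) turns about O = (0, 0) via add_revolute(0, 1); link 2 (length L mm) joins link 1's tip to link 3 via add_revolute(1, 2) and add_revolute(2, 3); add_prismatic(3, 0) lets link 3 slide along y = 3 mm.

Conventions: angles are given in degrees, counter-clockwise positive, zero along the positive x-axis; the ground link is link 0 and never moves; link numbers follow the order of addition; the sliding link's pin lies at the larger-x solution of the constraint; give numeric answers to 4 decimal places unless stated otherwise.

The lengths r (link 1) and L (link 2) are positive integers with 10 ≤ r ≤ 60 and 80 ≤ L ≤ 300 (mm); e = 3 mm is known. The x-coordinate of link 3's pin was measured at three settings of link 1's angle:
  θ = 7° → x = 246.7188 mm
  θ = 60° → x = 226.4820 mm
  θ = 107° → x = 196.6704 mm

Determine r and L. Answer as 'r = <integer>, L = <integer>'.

constraint per measurement: (x − r cos θ)² + (r sin θ − e)² = L²
subtracting the θ₁ and θ₂ equations cancels the r² and L² terms:
r = (x₁² − x₂²) / (2[(x₁cos θ₁ + e sin θ₁) − (x₂cos θ₂ + e sin θ₂)]) = 37.0000 → r = 37
L² = (x₁ − r cos θ₁)² + (r sin θ₁ − e)² = 44100.0064 → L = 210.0000 → L = 210
check at θ₃=107°: x = 196.6704 (printed 196.6704) ✓

r = 37, L = 210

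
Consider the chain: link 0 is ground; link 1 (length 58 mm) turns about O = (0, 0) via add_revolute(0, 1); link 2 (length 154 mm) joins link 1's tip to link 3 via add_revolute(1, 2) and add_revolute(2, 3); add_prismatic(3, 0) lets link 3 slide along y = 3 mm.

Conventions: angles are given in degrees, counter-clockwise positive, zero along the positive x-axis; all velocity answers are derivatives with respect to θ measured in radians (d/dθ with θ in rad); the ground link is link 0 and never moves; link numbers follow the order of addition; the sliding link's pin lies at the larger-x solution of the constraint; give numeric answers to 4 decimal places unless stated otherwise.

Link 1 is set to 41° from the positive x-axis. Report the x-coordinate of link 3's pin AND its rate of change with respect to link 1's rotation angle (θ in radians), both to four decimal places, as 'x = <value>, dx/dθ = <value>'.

geometry: r = 58 mm, L = 154 mm, e = 3 mm
crank pin P = (r cos θ, r sin θ) = (43.773156, 38.051424)
h = r sin θ − e = 38.051424 − 3 = 35.051424
x = r cos θ + √(L² − h²) = 43.773156 + 149.957986 = 193.731142
dx/dθ = −r sin θ − h·r cos θ/√(L² − h²) (θ in radians; h = 35.051424) = -48.283032

x = 193.7311, dx/dθ = -48.2830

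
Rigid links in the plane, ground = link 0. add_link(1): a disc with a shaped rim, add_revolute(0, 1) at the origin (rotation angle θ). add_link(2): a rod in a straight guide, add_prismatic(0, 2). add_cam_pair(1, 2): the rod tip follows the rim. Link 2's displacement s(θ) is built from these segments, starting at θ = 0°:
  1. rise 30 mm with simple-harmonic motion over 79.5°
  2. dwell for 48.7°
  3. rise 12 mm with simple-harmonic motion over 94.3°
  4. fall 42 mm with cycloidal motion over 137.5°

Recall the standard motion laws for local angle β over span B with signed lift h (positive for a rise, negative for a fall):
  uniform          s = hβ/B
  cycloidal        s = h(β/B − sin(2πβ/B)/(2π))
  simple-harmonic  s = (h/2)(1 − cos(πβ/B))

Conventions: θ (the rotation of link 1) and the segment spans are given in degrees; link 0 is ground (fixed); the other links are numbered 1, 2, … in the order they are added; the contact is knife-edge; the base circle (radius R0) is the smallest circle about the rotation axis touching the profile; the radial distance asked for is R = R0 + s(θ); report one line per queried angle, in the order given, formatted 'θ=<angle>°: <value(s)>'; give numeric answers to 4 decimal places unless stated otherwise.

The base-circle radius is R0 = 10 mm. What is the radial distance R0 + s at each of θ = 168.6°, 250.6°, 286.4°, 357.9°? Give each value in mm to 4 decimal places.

segment 1 (0° to 79.5°, simple-harmonic, h = 30) is passed completely: s = 0.0000 + (30) = 30.0000
segment 2 (79.5° to 128.2°, dwell): s unchanged at 30.0000
θ = 168.6° falls in segment 3 (128.2° to 222.5°, simple-harmonic, h = 12): β = 168.6 − 128.2 = 40.4°, B = 94.3°; Δs = 12/2·(1 − cos(π·0.4284)) = 4.6621; s = 30.0000 + 4.6621 = 34.6621
segment 3 (128.2° to 222.5°, simple-harmonic, h = 12) is passed completely: s = 30.0000 + (12) = 42.0000
θ = 250.6° falls in segment 4 (222.5° to 360°, cycloidal, h = -42): β = 250.6 − 222.5 = 28.1°, B = 137.5°; Δs = -42·(0.2044 − sin(2π·0.2044)/(2π)) = -2.1717; s = 42.0000 − 2.1717 = 39.8283
θ = 286.4° falls in segment 4 (222.5° to 360°, cycloidal, h = -42): β = 286.4 − 222.5 = 63.9°, B = 137.5°; Δs = -42·(0.4647 − sin(2π·0.4647)/(2π)) = -18.0492; s = 42.0000 − 18.0492 = 23.9508
θ = 357.9° falls in segment 4 (222.5° to 360°, cycloidal, h = -42): β = 357.9 − 222.5 = 135.4°, B = 137.5°; Δs = -42·(0.9847 − sin(2π·0.9847)/(2π)) = -41.9990; s = 42.0000 − 41.9990 = 0.0010
θ=168.6°: R = R0 + s = 10 + 34.6621 = 44.6621
θ=250.6°: R = R0 + s = 10 + 39.8283 = 49.8283
θ=286.4°: R = R0 + s = 10 + 23.9508 = 33.9508
θ=357.9°: R = R0 + s = 10 + 0.0010 = 10.0010

θ=168.6°: 44.6621
θ=250.6°: 49.8283
θ=286.4°: 33.9508
θ=357.9°: 10.0010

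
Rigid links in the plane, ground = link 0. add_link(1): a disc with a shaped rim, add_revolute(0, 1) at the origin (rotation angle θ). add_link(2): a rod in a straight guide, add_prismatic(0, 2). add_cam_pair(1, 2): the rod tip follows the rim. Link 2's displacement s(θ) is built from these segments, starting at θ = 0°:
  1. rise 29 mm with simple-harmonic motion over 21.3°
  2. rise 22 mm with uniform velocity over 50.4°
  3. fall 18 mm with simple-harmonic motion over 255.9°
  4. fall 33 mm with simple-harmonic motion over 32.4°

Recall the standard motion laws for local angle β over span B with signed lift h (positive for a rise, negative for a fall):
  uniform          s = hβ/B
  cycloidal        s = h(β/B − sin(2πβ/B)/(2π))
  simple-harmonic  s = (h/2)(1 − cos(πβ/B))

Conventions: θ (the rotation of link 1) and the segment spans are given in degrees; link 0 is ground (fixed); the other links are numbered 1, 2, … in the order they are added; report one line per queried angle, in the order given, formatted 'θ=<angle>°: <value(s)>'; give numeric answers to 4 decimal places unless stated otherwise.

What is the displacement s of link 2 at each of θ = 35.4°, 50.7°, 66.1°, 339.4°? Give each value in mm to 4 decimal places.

segment 1 (0° to 21.3°, simple-harmonic, h = 29) is passed completely: s = 0.0000 + (29) = 29.0000
θ = 35.4° falls in segment 2 (21.3° to 71.7°, uniform, h = 22): β = 35.4 − 21.3 = 14.1°, B = 50.4°; Δs = 22·14.1/50.4 = 6.1548; s = 29.0000 + 6.1548 = 35.1548
θ = 50.7° falls in segment 2 (21.3° to 71.7°, uniform, h = 22): β = 50.7 − 21.3 = 29.4°, B = 50.4°; Δs = 22·29.4/50.4 = 12.8333; s = 29.0000 + 12.8333 = 41.8333
θ = 66.1° falls in segment 2 (21.3° to 71.7°, uniform, h = 22): β = 66.1 − 21.3 = 44.8°, B = 50.4°; Δs = 22·44.8/50.4 = 19.5556; s = 29.0000 + 19.5556 = 48.5556
segment 2 (21.3° to 71.7°, uniform, h = 22) is passed completely: s = 29.0000 + (22) = 51.0000
segment 3 (71.7° to 327.6°, simple-harmonic, h = -18) is passed completely: s = 51.0000 + (-18) = 33.0000
θ = 339.4° falls in segment 4 (327.6° to 360°, simple-harmonic, h = -33): β = 339.4 − 327.6 = 11.8°, B = 32.4°; Δs = -33/2·(1 − cos(π·0.3642)) = -9.6721; s = 33.0000 − 9.6721 = 23.3279

θ=35.4°: 35.1548
θ=50.7°: 41.8333
θ=66.1°: 48.5556
θ=339.4°: 23.3279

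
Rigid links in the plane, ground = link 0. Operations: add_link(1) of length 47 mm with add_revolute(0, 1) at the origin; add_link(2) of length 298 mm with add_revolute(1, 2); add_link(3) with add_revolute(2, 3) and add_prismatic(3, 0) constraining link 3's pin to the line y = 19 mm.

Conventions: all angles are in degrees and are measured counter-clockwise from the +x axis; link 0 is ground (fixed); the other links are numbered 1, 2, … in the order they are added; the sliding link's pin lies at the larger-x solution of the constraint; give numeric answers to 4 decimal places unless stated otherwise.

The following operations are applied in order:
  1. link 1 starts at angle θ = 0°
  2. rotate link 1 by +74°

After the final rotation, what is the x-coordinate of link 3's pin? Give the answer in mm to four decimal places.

geometry: r = 47 mm, L = 298 mm, e = 19 mm; θ starts at 0°
rotate link 1 by +74°: θ ← 0° +74° = 74°
crank pin P = (r cos θ, r sin θ) = (12.954956, 45.179300)
h = r sin θ − e = 45.179300 − 19 = 26.179300
x = r cos θ + √(L² − h²) = 12.954956 + 296.847847 = 309.802803

309.8028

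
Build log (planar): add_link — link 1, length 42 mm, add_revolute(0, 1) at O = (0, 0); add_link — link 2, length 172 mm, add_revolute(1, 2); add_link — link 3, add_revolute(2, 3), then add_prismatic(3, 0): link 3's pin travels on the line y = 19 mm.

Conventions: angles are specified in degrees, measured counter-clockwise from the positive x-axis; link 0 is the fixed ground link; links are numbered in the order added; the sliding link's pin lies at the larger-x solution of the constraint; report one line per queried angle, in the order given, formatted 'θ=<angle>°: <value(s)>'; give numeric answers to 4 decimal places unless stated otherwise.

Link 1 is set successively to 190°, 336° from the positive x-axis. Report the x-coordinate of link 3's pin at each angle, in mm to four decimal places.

geometry: r = 42 mm, L = 172 mm, e = 19 mm
θ=190°: crank pin P = (r cos θ, r sin θ) = (-41.361926, -7.293223)
θ=190°: h = r sin θ − e = -7.293223 − 19 = -26.293223
θ=190°: x = r cos θ + √(L² − h²) = -41.361926 + 169.978429 = 128.616504
θ=336°: crank pin P = (r cos θ, r sin θ) = (38.368909, -17.082939)
θ=336°: h = r sin θ − e = -17.082939 − 19 = -36.082939
θ=336°: x = r cos θ + √(L² − h²) = 38.368909 + 168.172594 = 206.541504

θ=190°: 128.6165
θ=336°: 206.5415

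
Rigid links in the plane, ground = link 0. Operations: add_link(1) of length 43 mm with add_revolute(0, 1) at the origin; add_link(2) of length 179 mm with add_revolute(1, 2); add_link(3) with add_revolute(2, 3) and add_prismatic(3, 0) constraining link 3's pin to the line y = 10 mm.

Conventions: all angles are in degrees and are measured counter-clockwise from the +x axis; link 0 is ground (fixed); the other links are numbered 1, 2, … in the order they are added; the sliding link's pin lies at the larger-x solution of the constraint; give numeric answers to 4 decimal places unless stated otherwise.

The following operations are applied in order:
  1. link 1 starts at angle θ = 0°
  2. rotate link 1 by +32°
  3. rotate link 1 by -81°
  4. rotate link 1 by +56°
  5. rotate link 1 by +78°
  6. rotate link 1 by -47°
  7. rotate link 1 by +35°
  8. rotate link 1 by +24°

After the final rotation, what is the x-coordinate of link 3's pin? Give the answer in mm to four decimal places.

geometry: r = 43 mm, L = 179 mm, e = 10 mm; θ starts at 0°
rotate link 1 by +32°: θ ← 0° +32° = 32°
rotate link 1 by -81°: θ ← 32° -81° = -49°
rotate link 1 by +56°: θ ← -49° +56° = 7°
rotate link 1 by +78°: θ ← 7° +78° = 85°
rotate link 1 by -47°: θ ← 85° -47° = 38°
rotate link 1 by +35°: θ ← 38° +35° = 73°
rotate link 1 by +24°: θ ← 73° +24° = 97°
crank pin P = (r cos θ, r sin θ) = (-5.240382, 42.679485)
h = r sin θ − e = 42.679485 − 10 = 32.679485
x = r cos θ + √(L² − h²) = -5.240382 + 175.991623 = 170.751241

170.7512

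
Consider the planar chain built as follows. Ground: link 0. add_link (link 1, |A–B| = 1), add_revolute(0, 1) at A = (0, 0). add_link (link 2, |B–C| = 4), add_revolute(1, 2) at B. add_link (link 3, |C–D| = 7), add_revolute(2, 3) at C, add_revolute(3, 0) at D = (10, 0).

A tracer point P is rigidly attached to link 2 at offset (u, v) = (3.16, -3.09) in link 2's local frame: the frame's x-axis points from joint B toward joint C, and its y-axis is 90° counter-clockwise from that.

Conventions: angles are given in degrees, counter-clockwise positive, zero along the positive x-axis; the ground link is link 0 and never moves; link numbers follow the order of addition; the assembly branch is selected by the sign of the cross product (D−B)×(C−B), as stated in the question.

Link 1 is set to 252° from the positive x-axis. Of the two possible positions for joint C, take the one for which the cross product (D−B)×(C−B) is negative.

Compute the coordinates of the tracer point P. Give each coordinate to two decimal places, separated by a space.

A=(0,0), D=(10.00,0)
B = A + 1.00·(cos252°, sin252°) = (-0.3090, -0.9511)
|BD| = 10.3528
circle(B,4.00) ∩ circle(D,7.00): a=3.5826, h=1.7790
  candidates: C₊=(3.0950,1.1495) cross=18.418; C₋=(3.4219,-2.3934) cross=-18.418
  branch - wants cross < 0 → take C=(3.4219,-2.3934) (cross=-18.418)
ex = (C−B)/|BC| = (0.9327,-0.3606); ey = (0.3606,0.9327)
P = B + 3.16·ex + -3.09·ey = (1.5242,-4.9726)

1.52 -4.97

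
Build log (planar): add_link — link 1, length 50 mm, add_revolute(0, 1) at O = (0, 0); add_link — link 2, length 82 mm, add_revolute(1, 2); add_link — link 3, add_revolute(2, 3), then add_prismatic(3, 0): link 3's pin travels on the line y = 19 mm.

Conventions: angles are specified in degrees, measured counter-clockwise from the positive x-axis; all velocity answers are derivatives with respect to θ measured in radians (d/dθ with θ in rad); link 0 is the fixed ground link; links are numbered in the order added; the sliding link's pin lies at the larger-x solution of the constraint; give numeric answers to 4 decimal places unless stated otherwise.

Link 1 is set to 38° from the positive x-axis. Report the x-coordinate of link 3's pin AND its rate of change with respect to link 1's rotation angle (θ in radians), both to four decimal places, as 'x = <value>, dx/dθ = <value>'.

geometry: r = 50 mm, L = 82 mm, e = 19 mm
crank pin P = (r cos θ, r sin θ) = (39.400538, 30.783074)
h = r sin θ − e = 30.783074 − 19 = 11.783074
x = r cos θ + √(L² − h²) = 39.400538 + 81.148994 = 120.549531
dx/dθ = −r sin θ − h·r cos θ/√(L² − h²) (θ in radians; h = 11.783074) = -36.504148

x = 120.5495, dx/dθ = -36.5041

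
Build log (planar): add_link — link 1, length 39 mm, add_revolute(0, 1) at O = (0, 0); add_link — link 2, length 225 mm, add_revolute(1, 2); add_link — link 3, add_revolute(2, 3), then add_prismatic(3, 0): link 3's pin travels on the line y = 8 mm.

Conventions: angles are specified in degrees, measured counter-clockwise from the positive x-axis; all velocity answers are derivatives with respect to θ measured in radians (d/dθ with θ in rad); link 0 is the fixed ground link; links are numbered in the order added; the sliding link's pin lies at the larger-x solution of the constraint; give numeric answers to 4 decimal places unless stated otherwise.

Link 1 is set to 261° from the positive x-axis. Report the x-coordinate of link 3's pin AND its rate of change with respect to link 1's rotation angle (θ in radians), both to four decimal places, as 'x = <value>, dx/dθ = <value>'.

geometry: r = 39 mm, L = 225 mm, e = 8 mm
crank pin P = (r cos θ, r sin θ) = (-6.100944, -38.519845)
h = r sin θ − e = -38.519845 − 8 = -46.519845
x = r cos θ + √(L² − h²) = -6.100944 + 220.138375 = 214.037431
dx/dθ = −r sin θ − h·r cos θ/√(L² − h²) (θ in radians; h = -46.519845) = 37.230588

x = 214.0374, dx/dθ = 37.2306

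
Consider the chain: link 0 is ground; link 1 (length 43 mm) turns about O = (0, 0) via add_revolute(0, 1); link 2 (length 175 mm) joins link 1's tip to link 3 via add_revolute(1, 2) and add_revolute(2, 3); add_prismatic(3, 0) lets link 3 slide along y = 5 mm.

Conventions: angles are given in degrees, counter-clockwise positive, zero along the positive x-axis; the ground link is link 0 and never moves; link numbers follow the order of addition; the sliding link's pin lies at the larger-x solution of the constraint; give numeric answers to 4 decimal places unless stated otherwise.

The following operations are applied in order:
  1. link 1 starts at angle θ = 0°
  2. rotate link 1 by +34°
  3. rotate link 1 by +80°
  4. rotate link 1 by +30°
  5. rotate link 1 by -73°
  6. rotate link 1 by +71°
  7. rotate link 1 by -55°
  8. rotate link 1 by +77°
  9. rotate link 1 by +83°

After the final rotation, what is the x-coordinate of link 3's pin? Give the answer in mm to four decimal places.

geometry: r = 43 mm, L = 175 mm, e = 5 mm; θ starts at 0°
rotate link 1 by +34°: θ ← 0° +34° = 34°
rotate link 1 by +80°: θ ← 34° +80° = 114°
rotate link 1 by +30°: θ ← 114° +30° = 144°
rotate link 1 by -73°: θ ← 144° -73° = 71°
rotate link 1 by +71°: θ ← 71° +71° = 142°
rotate link 1 by -55°: θ ← 142° -55° = 87°
rotate link 1 by +77°: θ ← 87° +77° = 164°
rotate link 1 by +83°: θ ← 164° +83° = 247°
crank pin P = (r cos θ, r sin θ) = (-16.801439, -39.581709)
h = r sin θ − e = -39.581709 − 5 = -44.581709
x = r cos θ + √(L² − h²) = -16.801439 + 169.226095 = 152.424657

152.4247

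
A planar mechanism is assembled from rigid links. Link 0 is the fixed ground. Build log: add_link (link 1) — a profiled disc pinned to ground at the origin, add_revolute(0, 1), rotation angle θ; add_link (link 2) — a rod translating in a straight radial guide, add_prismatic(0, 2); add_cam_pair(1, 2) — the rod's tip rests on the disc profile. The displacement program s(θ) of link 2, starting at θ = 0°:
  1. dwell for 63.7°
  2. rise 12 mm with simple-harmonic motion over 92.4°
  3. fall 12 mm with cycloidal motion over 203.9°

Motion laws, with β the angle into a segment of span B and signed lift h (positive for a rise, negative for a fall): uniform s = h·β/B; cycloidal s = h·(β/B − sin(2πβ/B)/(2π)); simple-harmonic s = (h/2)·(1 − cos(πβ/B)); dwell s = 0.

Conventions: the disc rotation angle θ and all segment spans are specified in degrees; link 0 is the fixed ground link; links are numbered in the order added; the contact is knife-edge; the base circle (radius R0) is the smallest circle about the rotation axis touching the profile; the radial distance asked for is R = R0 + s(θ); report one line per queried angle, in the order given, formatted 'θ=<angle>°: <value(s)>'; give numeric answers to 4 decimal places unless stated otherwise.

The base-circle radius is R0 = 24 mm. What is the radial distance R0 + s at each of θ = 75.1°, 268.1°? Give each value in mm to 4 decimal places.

seg 1 [0°–63.7°] dwell: s stays 0.0000
seg 2 [63.7°–156.1°] simple-harmonic, h=12: θ=75.1° here. β=11.4, B=92.4. 12/2·(1 − cos(π·0.1234)) = 0.4451 → s = 0.4451
seg 2 [63.7°–156.1°] simple-harmonic, h=12: full span → s += 12 → s = 12.0000
seg 3 [156.1°–360°] cycloidal, h=-12: θ=268.1° here. β=112, B=203.9. -12·(0.5493 − sin(2π·0.5493)/(2π)) = -7.1735 → s = 4.8265
θ=75.1°: R = R0 + s = 24 + 0.4451 = 24.4451
θ=268.1°: R = R0 + s = 24 + 4.8265 = 28.8265

θ=75.1°: 24.4451
θ=268.1°: 28.8265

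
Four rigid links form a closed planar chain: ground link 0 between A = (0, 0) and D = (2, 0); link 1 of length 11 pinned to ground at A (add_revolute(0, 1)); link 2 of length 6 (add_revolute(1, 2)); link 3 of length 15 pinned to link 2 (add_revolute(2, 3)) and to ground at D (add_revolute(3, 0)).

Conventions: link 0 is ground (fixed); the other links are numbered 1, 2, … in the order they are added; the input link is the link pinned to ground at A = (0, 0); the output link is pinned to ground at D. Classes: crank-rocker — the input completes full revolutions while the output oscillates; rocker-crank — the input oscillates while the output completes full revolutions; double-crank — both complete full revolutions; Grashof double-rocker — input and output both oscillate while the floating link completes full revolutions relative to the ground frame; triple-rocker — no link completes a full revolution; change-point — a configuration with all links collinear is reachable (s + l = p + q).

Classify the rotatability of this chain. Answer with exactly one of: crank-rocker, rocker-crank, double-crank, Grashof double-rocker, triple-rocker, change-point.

lengths: ground=2, input=11, coupler=6, output=15
sorted: s=2 (shortest), l=15 (longest), p+q=17
s + l = 17 vs p + q = 17
s + l = p + q → change-point (collinear configuration reachable)

change-point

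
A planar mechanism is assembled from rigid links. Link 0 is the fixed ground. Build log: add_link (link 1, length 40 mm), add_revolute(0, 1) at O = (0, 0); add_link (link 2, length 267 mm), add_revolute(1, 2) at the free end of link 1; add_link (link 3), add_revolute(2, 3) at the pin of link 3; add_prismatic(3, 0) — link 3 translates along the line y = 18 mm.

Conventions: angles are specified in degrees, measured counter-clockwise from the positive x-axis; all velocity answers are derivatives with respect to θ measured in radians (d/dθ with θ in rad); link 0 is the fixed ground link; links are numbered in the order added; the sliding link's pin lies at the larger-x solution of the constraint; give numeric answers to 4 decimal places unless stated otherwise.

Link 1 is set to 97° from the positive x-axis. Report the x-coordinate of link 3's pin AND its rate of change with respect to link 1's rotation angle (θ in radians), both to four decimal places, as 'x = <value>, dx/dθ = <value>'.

geometry: r = 40 mm, L = 267 mm, e = 18 mm
crank pin P = (r cos θ, r sin θ) = (-4.874774, 39.701846)
h = r sin θ − e = 39.701846 − 18 = 21.701846
x = r cos θ + √(L² − h²) = -4.874774 + 266.116572 = 261.241798
dx/dθ = −r sin θ − h·r cos θ/√(L² − h²) (θ in radians; h = 21.701846) = -39.304308

x = 261.2418, dx/dθ = -39.3043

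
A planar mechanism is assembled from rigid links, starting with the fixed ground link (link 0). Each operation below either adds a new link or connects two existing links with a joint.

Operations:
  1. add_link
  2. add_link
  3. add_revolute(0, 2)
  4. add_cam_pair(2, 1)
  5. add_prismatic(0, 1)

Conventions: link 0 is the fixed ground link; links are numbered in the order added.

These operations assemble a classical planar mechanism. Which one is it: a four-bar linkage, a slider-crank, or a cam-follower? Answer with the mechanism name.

links: 3 (incl. ground); joints: 1 revolute, 1 prismatic, 1 higher (cam) pair, forming one closed loop
3 links, revolute + prismatic + higher pair in one loop → cam-follower

cam-follower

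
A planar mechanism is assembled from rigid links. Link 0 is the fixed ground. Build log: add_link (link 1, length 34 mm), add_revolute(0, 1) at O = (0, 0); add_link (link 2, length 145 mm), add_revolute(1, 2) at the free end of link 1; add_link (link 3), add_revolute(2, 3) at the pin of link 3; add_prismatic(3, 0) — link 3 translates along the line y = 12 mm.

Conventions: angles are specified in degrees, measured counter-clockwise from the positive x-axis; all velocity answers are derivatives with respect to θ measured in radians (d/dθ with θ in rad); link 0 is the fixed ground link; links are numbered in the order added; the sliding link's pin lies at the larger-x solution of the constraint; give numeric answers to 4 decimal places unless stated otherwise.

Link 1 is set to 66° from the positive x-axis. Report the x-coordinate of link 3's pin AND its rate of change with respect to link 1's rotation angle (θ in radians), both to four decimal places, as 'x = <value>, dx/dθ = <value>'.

geometry: r = 34 mm, L = 145 mm, e = 12 mm
crank pin P = (r cos θ, r sin θ) = (13.829046, 31.060546)
h = r sin θ − e = 31.060546 − 12 = 19.060546
x = r cos θ + √(L² − h²) = 13.829046 + 143.741767 = 157.570813
dx/dθ = −r sin θ − h·r cos θ/√(L² − h²) (θ in radians; h = 19.060546) = -32.894314

x = 157.5708, dx/dθ = -32.8943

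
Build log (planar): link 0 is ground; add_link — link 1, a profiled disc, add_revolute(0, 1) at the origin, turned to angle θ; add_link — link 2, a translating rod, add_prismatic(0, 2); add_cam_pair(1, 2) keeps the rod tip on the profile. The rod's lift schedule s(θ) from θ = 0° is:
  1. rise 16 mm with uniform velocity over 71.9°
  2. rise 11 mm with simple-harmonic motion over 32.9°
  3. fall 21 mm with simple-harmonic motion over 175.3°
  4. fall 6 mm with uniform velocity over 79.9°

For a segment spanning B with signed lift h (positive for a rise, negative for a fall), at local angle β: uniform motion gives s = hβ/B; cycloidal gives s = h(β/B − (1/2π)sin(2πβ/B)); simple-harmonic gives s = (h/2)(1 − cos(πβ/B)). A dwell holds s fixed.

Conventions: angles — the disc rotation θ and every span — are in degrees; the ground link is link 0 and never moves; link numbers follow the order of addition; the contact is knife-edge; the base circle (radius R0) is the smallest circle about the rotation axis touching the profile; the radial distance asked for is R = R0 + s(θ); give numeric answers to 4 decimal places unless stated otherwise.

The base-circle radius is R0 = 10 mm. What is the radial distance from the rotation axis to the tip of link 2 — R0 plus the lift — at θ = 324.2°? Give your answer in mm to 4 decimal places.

seg 1 [0°–71.9°] uniform, h=16: full span → s += 16 → s = 16.0000
seg 2 [71.9°–104.8°] simple-harmonic, h=11: full span → s += 11 → s = 27.0000
seg 3 [104.8°–280.1°] simple-harmonic, h=-21: full span → s += -21 → s = 6.0000
seg 4 [280.1°–360°] uniform, h=-6: θ=324.2° here. β=44.1, B=79.9. -6·44.1/79.9 = -3.3116 → s = 2.6884
R = R0 + s = 10 + 2.6884 = 12.6884

12.6884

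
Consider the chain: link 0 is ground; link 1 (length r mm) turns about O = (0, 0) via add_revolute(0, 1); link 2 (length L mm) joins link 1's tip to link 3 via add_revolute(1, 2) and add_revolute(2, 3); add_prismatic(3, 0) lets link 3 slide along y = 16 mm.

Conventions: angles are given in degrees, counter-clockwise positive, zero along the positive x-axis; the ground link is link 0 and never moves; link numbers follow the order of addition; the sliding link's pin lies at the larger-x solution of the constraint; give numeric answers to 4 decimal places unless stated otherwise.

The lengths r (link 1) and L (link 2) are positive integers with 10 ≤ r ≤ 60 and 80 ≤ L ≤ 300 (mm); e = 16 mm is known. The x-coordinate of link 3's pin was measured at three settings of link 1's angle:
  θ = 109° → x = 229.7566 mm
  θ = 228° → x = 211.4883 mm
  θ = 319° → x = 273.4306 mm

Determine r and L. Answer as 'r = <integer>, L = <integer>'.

constraint per measurement: (x − r cos θ)² + (r sin θ − e)² = L²
subtracting the θ₁ and θ₂ equations cancels the r² and L² terms:
r = (x₁² − x₂²) / (2[(x₁cos θ₁ + e sin θ₁) − (x₂cos θ₂ + e sin θ₂)]) = 42.9999 → r = 43
L² = (x₁ − r cos θ₁)² + (r sin θ₁ − e)² = 60024.9849 → L = 245.0000 → L = 245
check at θ₃=319°: x = 273.4306 (printed 273.4306) ✓

r = 43, L = 245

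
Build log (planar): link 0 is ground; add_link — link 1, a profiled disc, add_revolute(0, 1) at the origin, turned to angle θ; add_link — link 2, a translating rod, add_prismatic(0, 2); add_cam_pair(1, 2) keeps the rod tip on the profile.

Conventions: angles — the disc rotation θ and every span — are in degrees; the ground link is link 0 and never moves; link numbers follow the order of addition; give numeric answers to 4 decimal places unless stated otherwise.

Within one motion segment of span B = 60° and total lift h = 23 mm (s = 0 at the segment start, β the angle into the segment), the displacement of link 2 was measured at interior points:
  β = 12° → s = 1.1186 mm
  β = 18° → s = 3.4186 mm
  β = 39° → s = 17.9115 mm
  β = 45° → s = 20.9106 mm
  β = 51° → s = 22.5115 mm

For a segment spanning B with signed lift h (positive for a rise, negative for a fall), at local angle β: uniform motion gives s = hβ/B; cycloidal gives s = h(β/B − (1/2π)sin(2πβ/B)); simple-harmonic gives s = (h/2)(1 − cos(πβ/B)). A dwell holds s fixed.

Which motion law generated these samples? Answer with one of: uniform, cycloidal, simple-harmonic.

candidates at β/B = r: uniform s = h·r (linear in β); cycloidal s = h·(r − sin(2πr)/(2π)); simple-harmonic s = (h/2)(1 − cos(πr))
β=12°: printed 1.1186 | uniform 4.6000, cycloidal 1.1186, simple-harmonic 2.1963
β=18°: printed 3.4186 | uniform 6.9000, cycloidal 3.4186, simple-harmonic 4.7405
β=39°: printed 17.9115 | uniform 14.9500, cycloidal 17.9115, simple-harmonic 16.7209
β=45°: printed 20.9106 | uniform 17.2500, cycloidal 20.9106, simple-harmonic 19.6317
β=51°: printed 22.5115 | uniform 19.5500, cycloidal 22.5115, simple-harmonic 21.7466
only one law matches every sample → cycloidal

cycloidal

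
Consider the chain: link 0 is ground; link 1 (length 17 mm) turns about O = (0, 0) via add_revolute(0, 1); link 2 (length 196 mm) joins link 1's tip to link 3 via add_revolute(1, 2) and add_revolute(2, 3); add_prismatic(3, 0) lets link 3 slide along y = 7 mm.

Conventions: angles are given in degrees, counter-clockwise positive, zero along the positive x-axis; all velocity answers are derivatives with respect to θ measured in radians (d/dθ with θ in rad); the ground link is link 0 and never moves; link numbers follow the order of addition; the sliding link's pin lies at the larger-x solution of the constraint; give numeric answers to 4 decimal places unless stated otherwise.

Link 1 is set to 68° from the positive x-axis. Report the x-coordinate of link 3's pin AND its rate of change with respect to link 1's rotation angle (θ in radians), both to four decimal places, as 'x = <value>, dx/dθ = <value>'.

geometry: r = 17 mm, L = 196 mm, e = 7 mm
crank pin P = (r cos θ, r sin θ) = (6.368312, 15.762126)
h = r sin θ − e = 15.762126 − 7 = 8.762126
x = r cos θ + √(L² − h²) = 6.368312 + 195.804048 = 202.172360
dx/dθ = −r sin θ − h·r cos θ/√(L² − h²) (θ in radians; h = 8.762126) = -16.047104

x = 202.1724, dx/dθ = -16.0471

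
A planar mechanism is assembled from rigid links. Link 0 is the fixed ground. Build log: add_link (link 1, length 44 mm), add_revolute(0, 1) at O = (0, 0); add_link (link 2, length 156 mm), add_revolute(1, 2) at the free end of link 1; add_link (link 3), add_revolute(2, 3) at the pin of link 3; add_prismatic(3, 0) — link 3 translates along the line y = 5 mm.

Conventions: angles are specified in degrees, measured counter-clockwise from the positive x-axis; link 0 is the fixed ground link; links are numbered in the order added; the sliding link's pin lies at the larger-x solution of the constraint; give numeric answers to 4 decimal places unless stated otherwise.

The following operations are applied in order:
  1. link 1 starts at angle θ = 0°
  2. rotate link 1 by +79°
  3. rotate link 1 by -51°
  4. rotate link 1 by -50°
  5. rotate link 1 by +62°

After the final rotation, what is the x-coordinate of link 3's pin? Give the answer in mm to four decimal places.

geometry: r = 44 mm, L = 156 mm, e = 5 mm; θ starts at 0°
rotate link 1 by +79°: θ ← 0° +79° = 79°
rotate link 1 by -51°: θ ← 79° -51° = 28°
rotate link 1 by -50°: θ ← 28° -50° = -22°
rotate link 1 by +62°: θ ← -22° +62° = 40°
crank pin P = (r cos θ, r sin θ) = (33.705955, 28.282655)
h = r sin θ − e = 28.282655 − 5 = 23.282655
x = r cos θ + √(L² − h²) = 33.705955 + 154.252773 = 187.958729

187.9587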